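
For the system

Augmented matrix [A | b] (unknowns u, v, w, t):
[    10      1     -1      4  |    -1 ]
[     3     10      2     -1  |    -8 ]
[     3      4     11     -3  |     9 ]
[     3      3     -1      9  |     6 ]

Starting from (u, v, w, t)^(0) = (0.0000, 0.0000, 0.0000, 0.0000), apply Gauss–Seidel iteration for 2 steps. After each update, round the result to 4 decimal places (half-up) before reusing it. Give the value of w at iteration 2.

Iteration 1:
  u = (-1 - (1)·0.0000 - (-1)·0.0000 - (4)·0.0000) / (10) = -0.1000
  v = (-8 - (3)·-0.1000 - (2)·0.0000 - (-1)·0.0000) / (10) = -0.7700
  w = (9 - (3)·-0.1000 - (4)·-0.7700 - (-3)·0.0000) / (11) = 1.1255
  t = (6 - (3)·-0.1000 - (3)·-0.7700 - (-1)·1.1255) / (9) = 1.0817
Iteration 2:
  u = (-1 - (1)·-0.7700 - (-1)·1.1255 - (4)·1.0817) / (10) = -0.3431
  v = (-8 - (3)·-0.3431 - (2)·1.1255 - (-1)·1.0817) / (10) = -0.8140
  w = (9 - (3)·-0.3431 - (4)·-0.8140 - (-3)·1.0817) / (11) = 1.5028
  t = (6 - (3)·-0.3431 - (3)·-0.8140 - (-1)·1.5028) / (9) = 1.2193

1.5028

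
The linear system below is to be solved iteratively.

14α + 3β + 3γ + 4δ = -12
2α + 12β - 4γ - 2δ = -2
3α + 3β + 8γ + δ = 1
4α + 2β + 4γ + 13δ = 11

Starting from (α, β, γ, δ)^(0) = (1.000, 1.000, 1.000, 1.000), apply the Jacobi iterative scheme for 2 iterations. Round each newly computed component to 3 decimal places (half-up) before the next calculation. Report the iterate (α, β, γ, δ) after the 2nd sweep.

(-0.754, -0.142, 0.642, 1.535)

Iteration 1:
  α = (-12 - (3)·1.000 - (3)·1.000 - (4)·1.000) / (14) = -1.571
  β = (-2 - (2)·1.000 - (-4)·1.000 - (-2)·1.000) / (12) = 0.167
  γ = (1 - (3)·1.000 - (3)·1.000 - (1)·1.000) / (8) = -0.750
  δ = (11 - (4)·1.000 - (2)·1.000 - (4)·1.000) / (13) = 0.077
Iteration 2:
  α = (-12 - (3)·0.167 - (3)·-0.750 - (4)·0.077) / (14) = -0.754
  β = (-2 - (2)·-1.571 - (-4)·-0.750 - (-2)·0.077) / (12) = -0.142
  γ = (1 - (3)·-1.571 - (3)·0.167 - (1)·0.077) / (8) = 0.642
  δ = (11 - (4)·-1.571 - (2)·0.167 - (4)·-0.750) / (13) = 1.535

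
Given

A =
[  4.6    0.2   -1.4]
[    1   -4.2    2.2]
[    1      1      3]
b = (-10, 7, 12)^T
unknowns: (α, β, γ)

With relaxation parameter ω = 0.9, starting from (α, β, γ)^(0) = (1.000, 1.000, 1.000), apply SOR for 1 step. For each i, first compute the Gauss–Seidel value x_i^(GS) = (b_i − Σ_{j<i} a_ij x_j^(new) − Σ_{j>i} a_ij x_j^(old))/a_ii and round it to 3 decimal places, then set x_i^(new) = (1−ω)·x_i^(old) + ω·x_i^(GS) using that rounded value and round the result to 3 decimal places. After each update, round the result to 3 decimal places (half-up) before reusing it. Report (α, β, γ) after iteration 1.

(-1.622, -1.276, 4.569)

Iteration 1:
  α: GS value = (-10 - (0.2)·1.000 - (-1.4)·1.000) / (4.6) = -1.913;  α ← (1−ω)·1.000 + ω·-1.913 = -1.622
  β: GS value = (7 - (1)·-1.622 - (2.2)·1.000) / (-4.2) = -1.529;  β ← (1−ω)·1.000 + ω·-1.529 = -1.276
  γ: GS value = (12 - (1)·-1.622 - (1)·-1.276) / (3) = 4.966;  γ ← (1−ω)·1.000 + ω·4.966 = 4.569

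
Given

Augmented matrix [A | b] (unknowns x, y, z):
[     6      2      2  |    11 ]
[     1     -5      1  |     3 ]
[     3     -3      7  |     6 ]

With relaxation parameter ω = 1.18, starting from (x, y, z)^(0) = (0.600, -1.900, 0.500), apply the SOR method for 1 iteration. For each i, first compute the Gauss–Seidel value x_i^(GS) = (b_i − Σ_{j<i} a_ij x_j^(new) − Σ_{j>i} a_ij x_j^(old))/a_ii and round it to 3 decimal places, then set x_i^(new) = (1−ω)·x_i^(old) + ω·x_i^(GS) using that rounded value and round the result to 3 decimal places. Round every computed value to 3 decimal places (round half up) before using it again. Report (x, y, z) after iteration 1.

(2.606, 0.367, -0.210)

Iteration 1:
  x: GS value = (11 - (2)·-1.900 - (2)·0.500) / (6) = 2.300;  x ← (1−ω)·0.600 + ω·2.300 = 2.606
  y: GS value = (3 - (1)·2.606 - (1)·0.500) / (-5) = 0.021;  y ← (1−ω)·-1.900 + ω·0.021 = 0.367
  z: GS value = (6 - (3)·2.606 - (-3)·0.367) / (7) = -0.102;  z ← (1−ω)·0.500 + ω·-0.102 = -0.210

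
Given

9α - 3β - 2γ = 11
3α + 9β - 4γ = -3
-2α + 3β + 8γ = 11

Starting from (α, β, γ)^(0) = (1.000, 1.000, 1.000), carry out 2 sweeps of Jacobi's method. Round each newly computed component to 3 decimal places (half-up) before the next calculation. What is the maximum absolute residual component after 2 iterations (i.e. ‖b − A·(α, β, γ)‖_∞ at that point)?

3.664

Iteration 1:
  α = (11 - (-3)·1.000 - (-2)·1.000) / (9) = 1.778
  β = (-3 - (3)·1.000 - (-4)·1.000) / (9) = -0.222
  γ = (11 - (-2)·1.000 - (3)·1.000) / (8) = 1.250
Iteration 2:
  α = (11 - (-3)·-0.222 - (-2)·1.250) / (9) = 1.426
  β = (-3 - (3)·1.778 - (-4)·1.250) / (9) = -0.370
  γ = (11 - (-2)·1.778 - (3)·-0.222) / (8) = 1.903
Residual b − A·x = (0.862, 3.664, -0.262); ∞-norm = 3.664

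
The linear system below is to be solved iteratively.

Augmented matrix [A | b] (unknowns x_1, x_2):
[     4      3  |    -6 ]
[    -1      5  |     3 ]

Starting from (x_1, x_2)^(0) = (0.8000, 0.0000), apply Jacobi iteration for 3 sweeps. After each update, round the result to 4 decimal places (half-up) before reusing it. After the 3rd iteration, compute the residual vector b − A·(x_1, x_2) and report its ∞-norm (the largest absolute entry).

Iteration 1:
  x_1 = (-6 - (3)·0.0000) / (4) = -1.5000
  x_2 = (3 - (-1)·0.8000) / (5) = 0.7600
Iteration 2:
  x_1 = (-6 - (3)·0.7600) / (4) = -2.0700
  x_2 = (3 - (-1)·-1.5000) / (5) = 0.3000
Iteration 3:
  x_1 = (-6 - (3)·0.3000) / (4) = -1.7250
  x_2 = (3 - (-1)·-2.0700) / (5) = 0.1860
Residual b − A·x = (0.3420, 0.3450); ∞-norm = 0.3450

0.3450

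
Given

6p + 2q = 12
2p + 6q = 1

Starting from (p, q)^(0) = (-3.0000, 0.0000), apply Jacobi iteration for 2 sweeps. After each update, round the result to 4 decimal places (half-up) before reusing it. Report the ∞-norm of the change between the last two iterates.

1.6667

Iteration 1:
  p = (12 - (2)·0.0000) / (6) = 2.0000
  q = (1 - (2)·-3.0000) / (6) = 1.1667
Iteration 2:
  p = (12 - (2)·1.1667) / (6) = 1.6111
  q = (1 - (2)·2.0000) / (6) = -0.5000
Change: (-0.3889, -1.6667) → max |·| = 1.6667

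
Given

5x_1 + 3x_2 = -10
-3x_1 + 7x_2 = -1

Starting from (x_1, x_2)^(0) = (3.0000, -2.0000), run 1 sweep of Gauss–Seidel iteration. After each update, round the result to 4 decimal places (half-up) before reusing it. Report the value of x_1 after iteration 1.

-0.8000

Iteration 1:
  x_1 = (-10 - (3)·-2.0000) / (5) = -0.8000
  x_2 = (-1 - (-3)·-0.8000) / (7) = -0.4857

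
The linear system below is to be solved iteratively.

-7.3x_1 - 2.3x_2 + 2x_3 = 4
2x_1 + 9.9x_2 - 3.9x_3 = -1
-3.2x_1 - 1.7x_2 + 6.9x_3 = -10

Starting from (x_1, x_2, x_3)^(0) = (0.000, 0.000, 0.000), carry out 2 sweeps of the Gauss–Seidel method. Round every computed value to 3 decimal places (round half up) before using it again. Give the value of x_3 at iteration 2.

Iteration 1:
  x_1 = (4 - (-2.3)·0.000 - (2)·0.000) / (-7.3) = -0.548
  x_2 = (-1 - (2)·-0.548 - (-3.9)·0.000) / (9.9) = 0.010
  x_3 = (-10 - (-3.2)·-0.548 - (-1.7)·0.010) / (6.9) = -1.701
Iteration 2:
  x_1 = (4 - (-2.3)·0.010 - (2)·-1.701) / (-7.3) = -1.017
  x_2 = (-1 - (2)·-1.017 - (-3.9)·-1.701) / (9.9) = -0.566
  x_3 = (-10 - (-3.2)·-1.017 - (-1.7)·-0.566) / (6.9) = -2.060

-2.060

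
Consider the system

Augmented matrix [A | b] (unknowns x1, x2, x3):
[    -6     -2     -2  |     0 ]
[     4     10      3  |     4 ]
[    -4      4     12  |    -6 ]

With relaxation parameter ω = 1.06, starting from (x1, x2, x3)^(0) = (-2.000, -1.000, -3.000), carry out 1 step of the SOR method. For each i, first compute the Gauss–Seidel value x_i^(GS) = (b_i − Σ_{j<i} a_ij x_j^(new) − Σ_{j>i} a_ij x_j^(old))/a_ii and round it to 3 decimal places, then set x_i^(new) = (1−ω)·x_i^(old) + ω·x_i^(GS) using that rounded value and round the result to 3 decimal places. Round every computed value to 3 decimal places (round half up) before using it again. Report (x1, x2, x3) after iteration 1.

(1.533, 0.788, -0.087)

Iteration 1:
  x1: GS value = (0 - (-2)·-1.000 - (-2)·-3.000) / (-6) = 1.333;  x1 ← (1−ω)·-2.000 + ω·1.333 = 1.533
  x2: GS value = (4 - (4)·1.533 - (3)·-3.000) / (10) = 0.687;  x2 ← (1−ω)·-1.000 + ω·0.687 = 0.788
  x3: GS value = (-6 - (-4)·1.533 - (4)·0.788) / (12) = -0.252;  x3 ← (1−ω)·-3.000 + ω·-0.252 = -0.087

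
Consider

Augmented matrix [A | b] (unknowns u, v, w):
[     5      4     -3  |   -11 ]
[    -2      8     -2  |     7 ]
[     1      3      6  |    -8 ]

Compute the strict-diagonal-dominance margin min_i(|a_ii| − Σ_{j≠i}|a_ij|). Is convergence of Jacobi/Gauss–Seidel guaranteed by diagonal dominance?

row 1: |5| − (4+3) = -2
row 2: |8| − (2+2) = 4
row 3: |6| − (1+3) = 2
minimum over rows = -2 → not strictly diagonally dominant

-2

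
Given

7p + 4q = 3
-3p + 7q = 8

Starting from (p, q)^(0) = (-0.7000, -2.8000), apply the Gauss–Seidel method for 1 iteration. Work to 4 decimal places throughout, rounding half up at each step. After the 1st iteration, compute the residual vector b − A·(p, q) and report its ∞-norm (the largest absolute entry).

19.2494

Iteration 1:
  p = (3 - (4)·-2.8000) / (7) = 2.0286
  q = (8 - (-3)·2.0286) / (7) = 2.0123
Residual b − A·x = (-19.2494, -0.0003); ∞-norm = 19.2494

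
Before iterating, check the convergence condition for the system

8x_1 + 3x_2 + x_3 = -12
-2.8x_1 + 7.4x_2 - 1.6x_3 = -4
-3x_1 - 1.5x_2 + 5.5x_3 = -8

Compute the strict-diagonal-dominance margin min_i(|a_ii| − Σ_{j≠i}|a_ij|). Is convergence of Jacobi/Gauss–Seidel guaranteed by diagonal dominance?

row 1: |8| − (3+1) = 4
row 2: |7.4| − (2.8+1.6) = 3
row 3: |5.5| − (3+1.5) = 1
minimum over rows = 1 → strictly diagonally dominant (convergence guaranteed)

1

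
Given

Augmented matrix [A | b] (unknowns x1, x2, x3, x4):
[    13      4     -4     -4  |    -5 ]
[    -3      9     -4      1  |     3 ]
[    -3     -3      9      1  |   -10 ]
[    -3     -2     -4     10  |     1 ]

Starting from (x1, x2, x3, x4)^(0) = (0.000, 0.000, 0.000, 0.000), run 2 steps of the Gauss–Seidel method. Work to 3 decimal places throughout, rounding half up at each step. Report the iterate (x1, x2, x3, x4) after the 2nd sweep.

Iteration 1:
  x1 = (-5 - (4)·0.000 - (-4)·0.000 - (-4)·0.000) / (13) = -0.385
  x2 = (3 - (-3)·-0.385 - (-4)·0.000 - (1)·0.000) / (9) = 0.205
  x3 = (-10 - (-3)·-0.385 - (-3)·0.205 - (1)·0.000) / (9) = -1.171
  x4 = (1 - (-3)·-0.385 - (-2)·0.205 - (-4)·-1.171) / (10) = -0.443
Iteration 2:
  x1 = (-5 - (4)·0.205 - (-4)·-1.171 - (-4)·-0.443) / (13) = -0.944
  x2 = (3 - (-3)·-0.944 - (-4)·-1.171 - (1)·-0.443) / (9) = -0.453
  x3 = (-10 - (-3)·-0.944 - (-3)·-0.453 - (1)·-0.443) / (9) = -1.528
  x4 = (1 - (-3)·-0.944 - (-2)·-0.453 - (-4)·-1.528) / (10) = -0.885

(-0.944, -0.453, -1.528, -0.885)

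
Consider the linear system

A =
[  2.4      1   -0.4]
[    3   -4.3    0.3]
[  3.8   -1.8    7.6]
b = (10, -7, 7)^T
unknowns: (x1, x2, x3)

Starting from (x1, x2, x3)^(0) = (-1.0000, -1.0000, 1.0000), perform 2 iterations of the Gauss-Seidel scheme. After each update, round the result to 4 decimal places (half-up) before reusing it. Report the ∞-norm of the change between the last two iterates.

2.7160

Iteration 1:
  x1 = (10 - (1)·-1.0000 - (-0.4)·1.0000) / (2.4) = 4.7500
  x2 = (-7 - (3)·4.7500 - (0.3)·1.0000) / (-4.3) = 5.0116
  x3 = (7 - (3.8)·4.7500 - (-1.8)·5.0116) / (7.6) = -0.2670
Iteration 2:
  x1 = (10 - (1)·5.0116 - (-0.4)·-0.2670) / (2.4) = 2.0340
  x2 = (-7 - (3)·2.0340 - (0.3)·-0.2670) / (-4.3) = 3.0283
  x3 = (7 - (3.8)·2.0340 - (-1.8)·3.0283) / (7.6) = 0.6213
Change: (-2.7160, -1.9833, 0.8883) → max |·| = 2.7160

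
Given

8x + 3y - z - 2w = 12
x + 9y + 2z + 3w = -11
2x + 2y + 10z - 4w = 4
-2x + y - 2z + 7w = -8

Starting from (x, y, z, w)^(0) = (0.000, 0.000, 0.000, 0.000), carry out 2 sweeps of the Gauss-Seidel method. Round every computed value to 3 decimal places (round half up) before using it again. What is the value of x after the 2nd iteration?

Iteration 1:
  x = (12 - (3)·0.000 - (-1)·0.000 - (-2)·0.000) / (8) = 1.500
  y = (-11 - (1)·1.500 - (2)·0.000 - (3)·0.000) / (9) = -1.389
  z = (4 - (2)·1.500 - (2)·-1.389 - (-4)·0.000) / (10) = 0.378
  w = (-8 - (-2)·1.500 - (1)·-1.389 - (-2)·0.378) / (7) = -0.408
Iteration 2:
  x = (12 - (3)·-1.389 - (-1)·0.378 - (-2)·-0.408) / (8) = 1.966
  y = (-11 - (1)·1.966 - (2)·0.378 - (3)·-0.408) / (9) = -1.389
  z = (4 - (2)·1.966 - (2)·-1.389 - (-4)·-0.408) / (10) = 0.121
  w = (-8 - (-2)·1.966 - (1)·-1.389 - (-2)·0.121) / (7) = -0.348

1.966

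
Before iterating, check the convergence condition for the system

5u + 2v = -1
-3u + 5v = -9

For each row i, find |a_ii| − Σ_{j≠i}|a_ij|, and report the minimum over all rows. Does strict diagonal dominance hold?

2

row 1: |5| − (2) = 3
row 2: |5| − (3) = 2
minimum over rows = 2 → strictly diagonally dominant (convergence guaranteed)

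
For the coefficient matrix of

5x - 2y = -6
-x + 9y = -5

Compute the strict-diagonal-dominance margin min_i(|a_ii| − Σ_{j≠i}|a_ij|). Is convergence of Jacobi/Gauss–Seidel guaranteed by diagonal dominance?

3

row 1: |5| − (2) = 3
row 2: |9| − (1) = 8
minimum over rows = 3 → strictly diagonally dominant (convergence guaranteed)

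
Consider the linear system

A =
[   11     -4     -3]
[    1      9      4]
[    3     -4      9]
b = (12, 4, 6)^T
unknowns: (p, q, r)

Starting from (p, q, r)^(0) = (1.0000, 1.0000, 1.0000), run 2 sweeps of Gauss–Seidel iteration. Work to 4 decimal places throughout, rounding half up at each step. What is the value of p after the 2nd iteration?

1.0227

Iteration 1:
  p = (12 - (-4)·1.0000 - (-3)·1.0000) / (11) = 1.7273
  q = (4 - (1)·1.7273 - (4)·1.0000) / (9) = -0.1919
  r = (6 - (3)·1.7273 - (-4)·-0.1919) / (9) = 0.0056
Iteration 2:
  p = (12 - (-4)·-0.1919 - (-3)·0.0056) / (11) = 1.0227
  q = (4 - (1)·1.0227 - (4)·0.0056) / (9) = 0.3283
  r = (6 - (3)·1.0227 - (-4)·0.3283) / (9) = 0.4717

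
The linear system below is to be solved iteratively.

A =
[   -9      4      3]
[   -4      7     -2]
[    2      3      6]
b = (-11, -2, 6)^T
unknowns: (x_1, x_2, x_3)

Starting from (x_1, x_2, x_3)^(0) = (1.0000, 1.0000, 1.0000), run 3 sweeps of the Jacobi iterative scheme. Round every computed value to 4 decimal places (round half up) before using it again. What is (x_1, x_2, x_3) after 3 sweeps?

Iteration 1:
  x_1 = (-11 - (4)·1.0000 - (3)·1.0000) / (-9) = 2.0000
  x_2 = (-2 - (-4)·1.0000 - (-2)·1.0000) / (7) = 0.5714
  x_3 = (6 - (2)·1.0000 - (3)·1.0000) / (6) = 0.1667
Iteration 2:
  x_1 = (-11 - (4)·0.5714 - (3)·0.1667) / (-9) = 1.5317
  x_2 = (-2 - (-4)·2.0000 - (-2)·0.1667) / (7) = 0.9048
  x_3 = (6 - (2)·2.0000 - (3)·0.5714) / (6) = 0.0476
Iteration 3:
  x_1 = (-11 - (4)·0.9048 - (3)·0.0476) / (-9) = 1.6402
  x_2 = (-2 - (-4)·1.5317 - (-2)·0.0476) / (7) = 0.6031
  x_3 = (6 - (2)·1.5317 - (3)·0.9048) / (6) = 0.0370

(1.6402, 0.6031, 0.0370)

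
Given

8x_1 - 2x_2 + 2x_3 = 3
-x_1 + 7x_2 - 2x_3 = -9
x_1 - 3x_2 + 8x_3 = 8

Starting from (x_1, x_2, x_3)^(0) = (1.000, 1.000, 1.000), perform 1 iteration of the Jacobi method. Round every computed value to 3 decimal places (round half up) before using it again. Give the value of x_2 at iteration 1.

Iteration 1:
  x_1 = (3 - (-2)·1.000 - (2)·1.000) / (8) = 0.375
  x_2 = (-9 - (-1)·1.000 - (-2)·1.000) / (7) = -0.857
  x_3 = (8 - (1)·1.000 - (-3)·1.000) / (8) = 1.250

-0.857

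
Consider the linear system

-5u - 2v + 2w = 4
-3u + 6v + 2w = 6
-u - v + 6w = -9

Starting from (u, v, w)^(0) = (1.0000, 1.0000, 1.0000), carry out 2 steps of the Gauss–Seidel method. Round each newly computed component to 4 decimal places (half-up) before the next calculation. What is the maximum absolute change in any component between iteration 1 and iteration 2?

0.7422

Iteration 1:
  u = (4 - (-2)·1.0000 - (2)·1.0000) / (-5) = -0.8000
  v = (6 - (-3)·-0.8000 - (2)·1.0000) / (6) = 0.2667
  w = (-9 - (-1)·-0.8000 - (-1)·0.2667) / (6) = -1.5889
Iteration 2:
  u = (4 - (-2)·0.2667 - (2)·-1.5889) / (-5) = -1.5422
  v = (6 - (-3)·-1.5422 - (2)·-1.5889) / (6) = 0.7585
  w = (-9 - (-1)·-1.5422 - (-1)·0.7585) / (6) = -1.6306
Change: (-0.7422, 0.4918, -0.0417) → max |·| = 0.7422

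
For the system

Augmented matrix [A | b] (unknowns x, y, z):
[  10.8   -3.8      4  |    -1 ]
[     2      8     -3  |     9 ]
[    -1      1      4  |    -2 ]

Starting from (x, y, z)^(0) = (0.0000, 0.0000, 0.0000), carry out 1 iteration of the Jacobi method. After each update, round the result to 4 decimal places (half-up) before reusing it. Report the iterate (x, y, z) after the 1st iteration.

(-0.0926, 1.1250, -0.5000)

Iteration 1:
  x = (-1 - (-3.8)·0.0000 - (4)·0.0000) / (10.8) = -0.0926
  y = (9 - (2)·0.0000 - (-3)·0.0000) / (8) = 1.1250
  z = (-2 - (-1)·0.0000 - (1)·0.0000) / (4) = -0.5000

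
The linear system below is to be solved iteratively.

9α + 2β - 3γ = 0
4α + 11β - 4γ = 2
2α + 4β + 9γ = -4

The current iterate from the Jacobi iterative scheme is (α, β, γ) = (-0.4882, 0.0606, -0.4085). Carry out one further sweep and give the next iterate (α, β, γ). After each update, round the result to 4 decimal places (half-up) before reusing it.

(-0.1496, 0.2108, -0.3629)

One sweep:
  α = (0 - (2)·0.0606 - (-3)·-0.4085) / (9) = -0.1496
  β = (2 - (4)·-0.4882 - (-4)·-0.4085) / (11) = 0.2108
  γ = (-4 - (2)·-0.4882 - (4)·0.0606) / (9) = -0.3629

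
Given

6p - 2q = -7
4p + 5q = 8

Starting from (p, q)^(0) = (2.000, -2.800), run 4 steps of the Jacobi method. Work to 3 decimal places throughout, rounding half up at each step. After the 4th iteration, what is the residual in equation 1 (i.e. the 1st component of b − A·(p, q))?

Iteration 1:
  p = (-7 - (-2)·-2.800) / (6) = -2.100
  q = (8 - (4)·2.000) / (5) = 0.000
Iteration 2:
  p = (-7 - (-2)·0.000) / (6) = -1.167
  q = (8 - (4)·-2.100) / (5) = 3.280
Iteration 3:
  p = (-7 - (-2)·3.280) / (6) = -0.073
  q = (8 - (4)·-1.167) / (5) = 2.534
Iteration 4:
  p = (-7 - (-2)·2.534) / (6) = -0.322
  q = (8 - (4)·-0.073) / (5) = 1.658
Residual b − A·x = (-1.752, 0.998)

-1.752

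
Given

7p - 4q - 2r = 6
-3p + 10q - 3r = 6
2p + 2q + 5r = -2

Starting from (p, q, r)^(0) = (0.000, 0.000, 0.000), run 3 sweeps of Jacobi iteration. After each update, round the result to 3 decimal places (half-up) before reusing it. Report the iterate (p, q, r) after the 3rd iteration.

Iteration 1:
  p = (6 - (-4)·0.000 - (-2)·0.000) / (7) = 0.857
  q = (6 - (-3)·0.000 - (-3)·0.000) / (10) = 0.600
  r = (-2 - (2)·0.000 - (2)·0.000) / (5) = -0.400
Iteration 2:
  p = (6 - (-4)·0.600 - (-2)·-0.400) / (7) = 1.086
  q = (6 - (-3)·0.857 - (-3)·-0.400) / (10) = 0.737
  r = (-2 - (2)·0.857 - (2)·0.600) / (5) = -0.983
Iteration 3:
  p = (6 - (-4)·0.737 - (-2)·-0.983) / (7) = 0.997
  q = (6 - (-3)·1.086 - (-3)·-0.983) / (10) = 0.631
  r = (-2 - (2)·1.086 - (2)·0.737) / (5) = -1.129

(0.997, 0.631, -1.129)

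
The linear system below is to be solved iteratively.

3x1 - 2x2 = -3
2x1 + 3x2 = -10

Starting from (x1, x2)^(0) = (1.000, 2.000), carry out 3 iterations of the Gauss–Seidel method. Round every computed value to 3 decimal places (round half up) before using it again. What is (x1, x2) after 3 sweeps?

Iteration 1:
  x1 = (-3 - (-2)·2.000) / (3) = 0.333
  x2 = (-10 - (2)·0.333) / (3) = -3.555
Iteration 2:
  x1 = (-3 - (-2)·-3.555) / (3) = -3.370
  x2 = (-10 - (2)·-3.370) / (3) = -1.087
Iteration 3:
  x1 = (-3 - (-2)·-1.087) / (3) = -1.725
  x2 = (-10 - (2)·-1.725) / (3) = -2.183

(-1.725, -2.183)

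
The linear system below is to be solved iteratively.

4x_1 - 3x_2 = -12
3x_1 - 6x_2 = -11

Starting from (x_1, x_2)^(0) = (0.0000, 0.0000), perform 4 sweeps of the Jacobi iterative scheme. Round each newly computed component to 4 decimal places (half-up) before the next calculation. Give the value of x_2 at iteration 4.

0.4583

Iteration 1:
  x_1 = (-12 - (-3)·0.0000) / (4) = -3.0000
  x_2 = (-11 - (3)·0.0000) / (-6) = 1.8333
Iteration 2:
  x_1 = (-12 - (-3)·1.8333) / (4) = -1.6250
  x_2 = (-11 - (3)·-3.0000) / (-6) = 0.3333
Iteration 3:
  x_1 = (-12 - (-3)·0.3333) / (4) = -2.7500
  x_2 = (-11 - (3)·-1.6250) / (-6) = 1.0208
Iteration 4:
  x_1 = (-12 - (-3)·1.0208) / (4) = -2.2344
  x_2 = (-11 - (3)·-2.7500) / (-6) = 0.4583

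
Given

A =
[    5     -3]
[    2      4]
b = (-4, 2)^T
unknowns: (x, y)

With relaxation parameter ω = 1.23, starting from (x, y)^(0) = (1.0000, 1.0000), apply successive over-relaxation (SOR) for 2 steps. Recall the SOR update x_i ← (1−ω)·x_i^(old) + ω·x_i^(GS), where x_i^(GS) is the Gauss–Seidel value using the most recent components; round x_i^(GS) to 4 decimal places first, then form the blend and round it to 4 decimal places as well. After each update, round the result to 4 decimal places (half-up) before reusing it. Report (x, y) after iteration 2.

Iteration 1:
  x: GS value = (-4 - (-3)·1.0000) / (5) = -0.2000;  x ← (1−ω)·1.0000 + ω·-0.2000 = -0.4760
  y: GS value = (2 - (2)·-0.4760) / (4) = 0.7380;  y ← (1−ω)·1.0000 + ω·0.7380 = 0.6777
Iteration 2:
  x: GS value = (-4 - (-3)·0.6777) / (5) = -0.3934;  x ← (1−ω)·-0.4760 + ω·-0.3934 = -0.3744
  y: GS value = (2 - (2)·-0.3744) / (4) = 0.6872;  y ← (1−ω)·0.6777 + ω·0.6872 = 0.6894

(-0.3744, 0.6894)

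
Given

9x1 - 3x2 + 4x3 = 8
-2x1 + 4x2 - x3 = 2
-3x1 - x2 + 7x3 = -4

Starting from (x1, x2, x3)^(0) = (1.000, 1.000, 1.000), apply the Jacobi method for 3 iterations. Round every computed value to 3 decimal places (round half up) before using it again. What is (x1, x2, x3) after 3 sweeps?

Iteration 1:
  x1 = (8 - (-3)·1.000 - (4)·1.000) / (9) = 0.778
  x2 = (2 - (-2)·1.000 - (-1)·1.000) / (4) = 1.250
  x3 = (-4 - (-3)·1.000 - (-1)·1.000) / (7) = 0.000
Iteration 2:
  x1 = (8 - (-3)·1.250 - (4)·0.000) / (9) = 1.306
  x2 = (2 - (-2)·0.778 - (-1)·0.000) / (4) = 0.889
  x3 = (-4 - (-3)·0.778 - (-1)·1.250) / (7) = -0.059
Iteration 3:
  x1 = (8 - (-3)·0.889 - (4)·-0.059) / (9) = 1.211
  x2 = (2 - (-2)·1.306 - (-1)·-0.059) / (4) = 1.138
  x3 = (-4 - (-3)·1.306 - (-1)·0.889) / (7) = 0.115

(1.211, 1.138, 0.115)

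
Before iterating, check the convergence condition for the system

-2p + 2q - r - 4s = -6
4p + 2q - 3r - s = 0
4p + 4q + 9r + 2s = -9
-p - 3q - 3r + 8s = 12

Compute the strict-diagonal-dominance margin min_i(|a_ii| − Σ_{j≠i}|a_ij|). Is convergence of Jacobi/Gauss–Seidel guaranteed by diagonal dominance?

row 1: |-2| − (2+1+4) = -5
row 2: |2| − (4+3+1) = -6
row 3: |9| − (4+4+2) = -1
row 4: |8| − (1+3+3) = 1
minimum over rows = -6 → not strictly diagonally dominant

-6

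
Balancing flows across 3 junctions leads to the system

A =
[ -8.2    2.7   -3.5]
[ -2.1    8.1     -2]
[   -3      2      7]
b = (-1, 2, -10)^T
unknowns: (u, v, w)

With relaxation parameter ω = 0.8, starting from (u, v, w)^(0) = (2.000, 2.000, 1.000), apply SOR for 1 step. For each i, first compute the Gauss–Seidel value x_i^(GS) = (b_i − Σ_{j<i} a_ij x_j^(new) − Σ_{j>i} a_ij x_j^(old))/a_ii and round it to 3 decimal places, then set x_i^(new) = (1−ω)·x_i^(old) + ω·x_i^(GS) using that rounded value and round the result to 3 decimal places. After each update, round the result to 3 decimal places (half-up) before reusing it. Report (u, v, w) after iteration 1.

(0.683, 0.937, -0.923)

Iteration 1:
  u: GS value = (-1 - (2.7)·2.000 - (-3.5)·1.000) / (-8.2) = 0.354;  u ← (1−ω)·2.000 + ω·0.354 = 0.683
  v: GS value = (2 - (-2.1)·0.683 - (-2)·1.000) / (8.1) = 0.671;  v ← (1−ω)·2.000 + ω·0.671 = 0.937
  w: GS value = (-10 - (-3)·0.683 - (2)·0.937) / (7) = -1.404;  w ← (1−ω)·1.000 + ω·-1.404 = -0.923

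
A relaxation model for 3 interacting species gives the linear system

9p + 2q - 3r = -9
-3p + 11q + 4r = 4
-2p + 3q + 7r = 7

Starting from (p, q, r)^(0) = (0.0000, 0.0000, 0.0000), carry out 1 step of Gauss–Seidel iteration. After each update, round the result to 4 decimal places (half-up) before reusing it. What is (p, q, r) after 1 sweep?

Iteration 1:
  p = (-9 - (2)·0.0000 - (-3)·0.0000) / (9) = -1.0000
  q = (4 - (-3)·-1.0000 - (4)·0.0000) / (11) = 0.0909
  r = (7 - (-2)·-1.0000 - (3)·0.0909) / (7) = 0.6753

(-1.0000, 0.0909, 0.6753)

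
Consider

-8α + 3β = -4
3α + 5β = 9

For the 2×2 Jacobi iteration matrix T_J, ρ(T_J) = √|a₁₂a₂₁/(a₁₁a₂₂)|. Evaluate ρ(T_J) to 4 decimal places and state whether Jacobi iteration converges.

0.4743

a₁₂a₂₁/(a₁₁a₂₂) = (3)·(3) / ((-8)·(5)) = -0.225000
ρ = √|-0.225000| = √0.225000 = 0.4743
ρ < 1, so Jacobi converges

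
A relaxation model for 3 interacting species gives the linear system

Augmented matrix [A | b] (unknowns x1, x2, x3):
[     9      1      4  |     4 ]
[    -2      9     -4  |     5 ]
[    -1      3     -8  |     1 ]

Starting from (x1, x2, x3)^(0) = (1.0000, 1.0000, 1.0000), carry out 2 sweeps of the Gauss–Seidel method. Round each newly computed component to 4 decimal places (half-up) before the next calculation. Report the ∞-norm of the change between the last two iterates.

Iteration 1:
  x1 = (4 - (1)·1.0000 - (4)·1.0000) / (9) = -0.1111
  x2 = (5 - (-2)·-0.1111 - (-4)·1.0000) / (9) = 0.9753
  x3 = (1 - (-1)·-0.1111 - (3)·0.9753) / (-8) = 0.2546
Iteration 2:
  x1 = (4 - (1)·0.9753 - (4)·0.2546) / (9) = 0.2229
  x2 = (5 - (-2)·0.2229 - (-4)·0.2546) / (9) = 0.7182
  x3 = (1 - (-1)·0.2229 - (3)·0.7182) / (-8) = 0.1165
Change: (0.3340, -0.2571, -0.1381) → max |·| = 0.3340

0.3340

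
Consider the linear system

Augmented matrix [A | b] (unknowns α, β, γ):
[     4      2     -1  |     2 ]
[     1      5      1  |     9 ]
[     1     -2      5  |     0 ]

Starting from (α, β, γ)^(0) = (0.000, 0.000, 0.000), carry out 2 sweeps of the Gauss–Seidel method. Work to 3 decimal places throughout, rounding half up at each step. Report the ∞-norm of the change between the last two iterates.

0.705

Iteration 1:
  α = (2 - (2)·0.000 - (-1)·0.000) / (4) = 0.500
  β = (9 - (1)·0.500 - (1)·0.000) / (5) = 1.700
  γ = (0 - (1)·0.500 - (-2)·1.700) / (5) = 0.580
Iteration 2:
  α = (2 - (2)·1.700 - (-1)·0.580) / (4) = -0.205
  β = (9 - (1)·-0.205 - (1)·0.580) / (5) = 1.725
  γ = (0 - (1)·-0.205 - (-2)·1.725) / (5) = 0.731
Change: (-0.705, 0.025, 0.151) → max |·| = 0.705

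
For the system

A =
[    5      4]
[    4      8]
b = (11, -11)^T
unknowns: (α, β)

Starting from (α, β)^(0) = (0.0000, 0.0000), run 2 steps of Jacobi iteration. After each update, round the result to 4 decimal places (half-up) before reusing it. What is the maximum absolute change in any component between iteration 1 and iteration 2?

1.1000

Iteration 1:
  α = (11 - (4)·0.0000) / (5) = 2.2000
  β = (-11 - (4)·0.0000) / (8) = -1.3750
Iteration 2:
  α = (11 - (4)·-1.3750) / (5) = 3.3000
  β = (-11 - (4)·2.2000) / (8) = -2.4750
Change: (1.1000, -1.1000) → max |·| = 1.1000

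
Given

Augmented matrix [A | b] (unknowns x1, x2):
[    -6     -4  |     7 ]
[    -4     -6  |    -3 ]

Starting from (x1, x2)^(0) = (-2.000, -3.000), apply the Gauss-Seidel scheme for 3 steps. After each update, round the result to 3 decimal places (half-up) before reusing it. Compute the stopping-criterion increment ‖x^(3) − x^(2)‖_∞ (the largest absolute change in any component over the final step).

Iteration 1:
  x1 = (7 - (-4)·-3.000) / (-6) = 0.833
  x2 = (-3 - (-4)·0.833) / (-6) = -0.055
Iteration 2:
  x1 = (7 - (-4)·-0.055) / (-6) = -1.130
  x2 = (-3 - (-4)·-1.130) / (-6) = 1.253
Iteration 3:
  x1 = (7 - (-4)·1.253) / (-6) = -2.002
  x2 = (-3 - (-4)·-2.002) / (-6) = 1.835
Change: (-0.872, 0.582) → max |·| = 0.872

0.872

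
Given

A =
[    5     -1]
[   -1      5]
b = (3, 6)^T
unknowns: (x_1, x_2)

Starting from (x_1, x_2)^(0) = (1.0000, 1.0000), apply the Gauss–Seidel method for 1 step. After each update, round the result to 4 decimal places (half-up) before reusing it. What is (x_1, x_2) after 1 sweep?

Iteration 1:
  x_1 = (3 - (-1)·1.0000) / (5) = 0.8000
  x_2 = (6 - (-1)·0.8000) / (5) = 1.3600

(0.8000, 1.3600)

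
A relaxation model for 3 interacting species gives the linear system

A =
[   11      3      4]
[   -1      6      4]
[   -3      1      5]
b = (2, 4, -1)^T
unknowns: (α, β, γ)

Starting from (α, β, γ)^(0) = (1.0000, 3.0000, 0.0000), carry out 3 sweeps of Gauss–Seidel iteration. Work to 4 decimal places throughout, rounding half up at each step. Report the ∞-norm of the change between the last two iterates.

0.3389

Iteration 1:
  α = (2 - (3)·3.0000 - (4)·0.0000) / (11) = -0.6364
  β = (4 - (-1)·-0.6364 - (4)·0.0000) / (6) = 0.5606
  γ = (-1 - (-3)·-0.6364 - (1)·0.5606) / (5) = -0.6940
Iteration 2:
  α = (2 - (3)·0.5606 - (4)·-0.6940) / (11) = 0.2813
  β = (4 - (-1)·0.2813 - (4)·-0.6940) / (6) = 1.1762
  γ = (-1 - (-3)·0.2813 - (1)·1.1762) / (5) = -0.2665
Iteration 3:
  α = (2 - (3)·1.1762 - (4)·-0.2665) / (11) = -0.0421
  β = (4 - (-1)·-0.0421 - (4)·-0.2665) / (6) = 0.8373
  γ = (-1 - (-3)·-0.0421 - (1)·0.8373) / (5) = -0.3927
Change: (-0.3234, -0.3389, -0.1262) → max |·| = 0.3389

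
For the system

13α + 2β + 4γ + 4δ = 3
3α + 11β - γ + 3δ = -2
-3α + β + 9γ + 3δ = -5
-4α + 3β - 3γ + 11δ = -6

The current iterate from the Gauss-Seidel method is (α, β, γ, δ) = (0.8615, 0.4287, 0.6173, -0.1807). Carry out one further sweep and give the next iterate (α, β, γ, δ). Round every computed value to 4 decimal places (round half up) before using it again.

(0.0305, -0.0847, -0.4757, -0.6410)

One sweep:
  α = (3 - (2)·0.4287 - (4)·0.6173 - (4)·-0.1807) / (13) = 0.0305
  β = (-2 - (3)·0.0305 - (-1)·0.6173 - (3)·-0.1807) / (11) = -0.0847
  γ = (-5 - (-3)·0.0305 - (1)·-0.0847 - (3)·-0.1807) / (9) = -0.4757
  δ = (-6 - (-4)·0.0305 - (3)·-0.0847 - (-3)·-0.4757) / (11) = -0.6410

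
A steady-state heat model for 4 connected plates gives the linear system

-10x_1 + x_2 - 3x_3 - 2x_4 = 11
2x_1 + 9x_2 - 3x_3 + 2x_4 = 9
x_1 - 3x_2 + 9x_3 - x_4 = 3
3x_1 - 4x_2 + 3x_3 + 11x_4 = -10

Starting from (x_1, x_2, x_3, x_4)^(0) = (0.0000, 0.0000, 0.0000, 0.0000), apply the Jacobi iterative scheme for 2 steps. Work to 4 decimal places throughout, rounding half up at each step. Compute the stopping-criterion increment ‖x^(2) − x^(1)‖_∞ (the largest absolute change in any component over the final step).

0.5727

Iteration 1:
  x_1 = (11 - (1)·0.0000 - (-3)·0.0000 - (-2)·0.0000) / (-10) = -1.1000
  x_2 = (9 - (2)·0.0000 - (-3)·0.0000 - (2)·0.0000) / (9) = 1.0000
  x_3 = (3 - (1)·0.0000 - (-3)·0.0000 - (-1)·0.0000) / (9) = 0.3333
  x_4 = (-10 - (3)·0.0000 - (-4)·0.0000 - (3)·0.0000) / (11) = -0.9091
Iteration 2:
  x_1 = (11 - (1)·1.0000 - (-3)·0.3333 - (-2)·-0.9091) / (-10) = -0.9182
  x_2 = (9 - (2)·-1.1000 - (-3)·0.3333 - (2)·-0.9091) / (9) = 1.5576
  x_3 = (3 - (1)·-1.1000 - (-3)·1.0000 - (-1)·-0.9091) / (9) = 0.6879
  x_4 = (-10 - (3)·-1.1000 - (-4)·1.0000 - (3)·0.3333) / (11) = -0.3364
Change: (0.1818, 0.5576, 0.3546, 0.5727) → max |·| = 0.5727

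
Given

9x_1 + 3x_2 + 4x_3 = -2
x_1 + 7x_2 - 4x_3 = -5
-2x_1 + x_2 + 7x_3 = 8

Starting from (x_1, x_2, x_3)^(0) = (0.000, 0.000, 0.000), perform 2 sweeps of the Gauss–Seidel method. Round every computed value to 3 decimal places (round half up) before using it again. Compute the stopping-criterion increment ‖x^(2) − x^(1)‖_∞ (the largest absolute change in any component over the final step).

0.715

Iteration 1:
  x_1 = (-2 - (3)·0.000 - (4)·0.000) / (9) = -0.222
  x_2 = (-5 - (1)·-0.222 - (-4)·0.000) / (7) = -0.683
  x_3 = (8 - (-2)·-0.222 - (1)·-0.683) / (7) = 1.177
Iteration 2:
  x_1 = (-2 - (3)·-0.683 - (4)·1.177) / (9) = -0.518
  x_2 = (-5 - (1)·-0.518 - (-4)·1.177) / (7) = 0.032
  x_3 = (8 - (-2)·-0.518 - (1)·0.032) / (7) = 0.990
Change: (-0.296, 0.715, -0.187) → max |·| = 0.715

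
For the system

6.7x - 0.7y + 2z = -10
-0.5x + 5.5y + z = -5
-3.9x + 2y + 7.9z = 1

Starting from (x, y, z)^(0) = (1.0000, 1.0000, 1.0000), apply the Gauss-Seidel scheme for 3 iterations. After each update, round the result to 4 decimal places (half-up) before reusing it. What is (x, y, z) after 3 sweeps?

(-1.4839, -0.9767, -0.3587)

Iteration 1:
  x = (-10 - (-0.7)·1.0000 - (2)·1.0000) / (6.7) = -1.6866
  y = (-5 - (-0.5)·-1.6866 - (1)·1.0000) / (5.5) = -1.2442
  z = (1 - (-3.9)·-1.6866 - (2)·-1.2442) / (7.9) = -0.3911
Iteration 2:
  x = (-10 - (-0.7)·-1.2442 - (2)·-0.3911) / (6.7) = -1.5058
  y = (-5 - (-0.5)·-1.5058 - (1)·-0.3911) / (5.5) = -0.9749
  z = (1 - (-3.9)·-1.5058 - (2)·-0.9749) / (7.9) = -0.3700
Iteration 3:
  x = (-10 - (-0.7)·-0.9749 - (2)·-0.3700) / (6.7) = -1.4839
  y = (-5 - (-0.5)·-1.4839 - (1)·-0.3700) / (5.5) = -0.9767
  z = (1 - (-3.9)·-1.4839 - (2)·-0.9767) / (7.9) = -0.3587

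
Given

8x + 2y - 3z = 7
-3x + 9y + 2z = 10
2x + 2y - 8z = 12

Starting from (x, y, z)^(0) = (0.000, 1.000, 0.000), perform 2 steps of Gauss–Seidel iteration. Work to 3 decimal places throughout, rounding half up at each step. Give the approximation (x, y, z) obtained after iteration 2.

(0.165, 1.391, -1.111)

Iteration 1:
  x = (7 - (2)·1.000 - (-3)·0.000) / (8) = 0.625
  y = (10 - (-3)·0.625 - (2)·0.000) / (9) = 1.319
  z = (12 - (2)·0.625 - (2)·1.319) / (-8) = -1.014
Iteration 2:
  x = (7 - (2)·1.319 - (-3)·-1.014) / (8) = 0.165
  y = (10 - (-3)·0.165 - (2)·-1.014) / (9) = 1.391
  z = (12 - (2)·0.165 - (2)·1.391) / (-8) = -1.111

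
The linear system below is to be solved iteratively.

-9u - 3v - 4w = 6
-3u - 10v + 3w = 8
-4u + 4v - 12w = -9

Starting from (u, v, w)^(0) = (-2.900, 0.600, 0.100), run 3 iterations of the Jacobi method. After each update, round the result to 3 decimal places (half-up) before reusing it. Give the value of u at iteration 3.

-1.166

Iteration 1:
  u = (6 - (-3)·0.600 - (-4)·0.100) / (-9) = -0.911
  v = (8 - (-3)·-2.900 - (3)·0.100) / (-10) = 0.100
  w = (-9 - (-4)·-2.900 - (4)·0.600) / (-12) = 1.917
Iteration 2:
  u = (6 - (-3)·0.100 - (-4)·1.917) / (-9) = -1.552
  v = (8 - (-3)·-0.911 - (3)·1.917) / (-10) = 0.048
  w = (-9 - (-4)·-0.911 - (4)·0.100) / (-12) = 1.087
Iteration 3:
  u = (6 - (-3)·0.048 - (-4)·1.087) / (-9) = -1.166
  v = (8 - (-3)·-1.552 - (3)·1.087) / (-10) = -0.008
  w = (-9 - (-4)·-1.552 - (4)·0.048) / (-12) = 1.283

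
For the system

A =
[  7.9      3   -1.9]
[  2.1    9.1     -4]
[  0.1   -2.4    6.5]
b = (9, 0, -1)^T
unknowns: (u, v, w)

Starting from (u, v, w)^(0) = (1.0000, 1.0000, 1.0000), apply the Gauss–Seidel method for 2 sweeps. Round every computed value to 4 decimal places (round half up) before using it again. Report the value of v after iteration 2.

-0.2800

Iteration 1:
  u = (9 - (3)·1.0000 - (-1.9)·1.0000) / (7.9) = 1.0000
  v = (0 - (2.1)·1.0000 - (-4)·1.0000) / (9.1) = 0.2088
  w = (-1 - (0.1)·1.0000 - (-2.4)·0.2088) / (6.5) = -0.0921
Iteration 2:
  u = (9 - (3)·0.2088 - (-1.9)·-0.0921) / (7.9) = 1.0378
  v = (0 - (2.1)·1.0378 - (-4)·-0.0921) / (9.1) = -0.2800
  w = (-1 - (0.1)·1.0378 - (-2.4)·-0.2800) / (6.5) = -0.2732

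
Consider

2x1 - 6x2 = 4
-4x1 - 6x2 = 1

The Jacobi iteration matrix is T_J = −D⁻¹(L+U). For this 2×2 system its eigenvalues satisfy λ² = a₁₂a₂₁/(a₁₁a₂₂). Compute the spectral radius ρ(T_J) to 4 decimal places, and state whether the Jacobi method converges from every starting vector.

1.4142

a₁₂a₂₁/(a₁₁a₂₂) = (-6)·(-4) / ((2)·(-6)) = -2.000000
ρ = √|-2.000000| = √2.000000 = 1.4142
ρ > 1, so Jacobi diverges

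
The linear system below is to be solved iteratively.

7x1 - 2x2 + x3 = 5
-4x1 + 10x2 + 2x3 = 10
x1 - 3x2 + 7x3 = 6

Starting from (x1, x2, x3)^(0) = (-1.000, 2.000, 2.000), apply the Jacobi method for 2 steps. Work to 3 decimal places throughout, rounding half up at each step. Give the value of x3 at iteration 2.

0.800

Iteration 1:
  x1 = (5 - (-2)·2.000 - (1)·2.000) / (7) = 1.000
  x2 = (10 - (-4)·-1.000 - (2)·2.000) / (10) = 0.200
  x3 = (6 - (1)·-1.000 - (-3)·2.000) / (7) = 1.857
Iteration 2:
  x1 = (5 - (-2)·0.200 - (1)·1.857) / (7) = 0.506
  x2 = (10 - (-4)·1.000 - (2)·1.857) / (10) = 1.029
  x3 = (6 - (1)·1.000 - (-3)·0.200) / (7) = 0.800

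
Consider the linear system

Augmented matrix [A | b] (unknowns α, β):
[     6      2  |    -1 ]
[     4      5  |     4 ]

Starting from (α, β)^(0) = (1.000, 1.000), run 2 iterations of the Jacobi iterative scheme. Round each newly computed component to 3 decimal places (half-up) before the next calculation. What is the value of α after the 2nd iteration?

-0.167

Iteration 1:
  α = (-1 - (2)·1.000) / (6) = -0.500
  β = (4 - (4)·1.000) / (5) = 0.000
Iteration 2:
  α = (-1 - (2)·0.000) / (6) = -0.167
  β = (4 - (4)·-0.500) / (5) = 1.200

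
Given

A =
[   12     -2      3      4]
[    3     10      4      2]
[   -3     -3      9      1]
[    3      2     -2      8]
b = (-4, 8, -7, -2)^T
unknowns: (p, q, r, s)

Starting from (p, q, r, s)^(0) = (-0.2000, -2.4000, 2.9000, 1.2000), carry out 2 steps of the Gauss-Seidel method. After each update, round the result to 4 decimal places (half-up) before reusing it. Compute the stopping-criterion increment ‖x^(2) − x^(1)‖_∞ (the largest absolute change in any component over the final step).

1.8803

Iteration 1:
  p = (-4 - (-2)·-2.4000 - (3)·2.9000 - (4)·1.2000) / (12) = -1.8583
  q = (8 - (3)·-1.8583 - (4)·2.9000 - (2)·1.2000) / (10) = -0.0425
  r = (-7 - (-3)·-1.8583 - (-3)·-0.0425 - (1)·1.2000) / (9) = -1.5447
  s = (-2 - (3)·-1.8583 - (2)·-0.0425 - (-2)·-1.5447) / (8) = 0.0713
Iteration 2:
  p = (-4 - (-2)·-0.0425 - (3)·-1.5447 - (4)·0.0713) / (12) = 0.0220
  q = (8 - (3)·0.0220 - (4)·-1.5447 - (2)·0.0713) / (10) = 1.3970
  r = (-7 - (-3)·0.0220 - (-3)·1.3970 - (1)·0.0713) / (9) = -0.3127
  s = (-2 - (3)·0.0220 - (2)·1.3970 - (-2)·-0.3127) / (8) = -0.6857
Change: (1.8803, 1.4395, 1.2320, -0.7570) → max |·| = 1.8803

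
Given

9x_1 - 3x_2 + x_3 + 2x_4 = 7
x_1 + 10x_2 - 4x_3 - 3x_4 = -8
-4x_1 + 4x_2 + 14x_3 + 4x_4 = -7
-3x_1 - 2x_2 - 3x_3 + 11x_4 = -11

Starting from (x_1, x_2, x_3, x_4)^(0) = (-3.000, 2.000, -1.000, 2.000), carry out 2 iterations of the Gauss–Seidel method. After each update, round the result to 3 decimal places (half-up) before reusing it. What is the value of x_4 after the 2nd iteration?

-0.918

Iteration 1:
  x_1 = (7 - (-3)·2.000 - (1)·-1.000 - (2)·2.000) / (9) = 1.111
  x_2 = (-8 - (1)·1.111 - (-4)·-1.000 - (-3)·2.000) / (10) = -0.711
  x_3 = (-7 - (-4)·1.111 - (4)·-0.711 - (4)·2.000) / (14) = -0.551
  x_4 = (-11 - (-3)·1.111 - (-2)·-0.711 - (-3)·-0.551) / (11) = -0.977
Iteration 2:
  x_1 = (7 - (-3)·-0.711 - (1)·-0.551 - (2)·-0.977) / (9) = 0.819
  x_2 = (-8 - (1)·0.819 - (-4)·-0.551 - (-3)·-0.977) / (10) = -1.395
  x_3 = (-7 - (-4)·0.819 - (4)·-1.395 - (4)·-0.977) / (14) = 0.412
  x_4 = (-11 - (-3)·0.819 - (-2)·-1.395 - (-3)·0.412) / (11) = -0.918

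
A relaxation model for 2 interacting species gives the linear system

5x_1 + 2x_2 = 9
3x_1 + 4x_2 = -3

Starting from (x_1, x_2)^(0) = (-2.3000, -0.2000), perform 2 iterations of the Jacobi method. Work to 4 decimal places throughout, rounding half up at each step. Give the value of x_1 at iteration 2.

Iteration 1:
  x_1 = (9 - (2)·-0.2000) / (5) = 1.8800
  x_2 = (-3 - (3)·-2.3000) / (4) = 0.9750
Iteration 2:
  x_1 = (9 - (2)·0.9750) / (5) = 1.4100
  x_2 = (-3 - (3)·1.8800) / (4) = -2.1600

1.4100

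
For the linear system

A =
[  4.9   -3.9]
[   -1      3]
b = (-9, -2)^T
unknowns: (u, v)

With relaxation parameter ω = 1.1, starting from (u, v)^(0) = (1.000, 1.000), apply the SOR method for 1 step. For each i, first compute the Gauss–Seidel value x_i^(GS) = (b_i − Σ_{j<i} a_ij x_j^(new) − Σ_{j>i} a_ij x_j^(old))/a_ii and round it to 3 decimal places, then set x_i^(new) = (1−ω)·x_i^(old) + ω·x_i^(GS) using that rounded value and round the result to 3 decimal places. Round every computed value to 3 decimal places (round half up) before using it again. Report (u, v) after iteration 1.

Iteration 1:
  u: GS value = (-9 - (-3.9)·1.000) / (4.9) = -1.041;  u ← (1−ω)·1.000 + ω·-1.041 = -1.245
  v: GS value = (-2 - (-1)·-1.245) / (3) = -1.082;  v ← (1−ω)·1.000 + ω·-1.082 = -1.290

(-1.245, -1.290)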